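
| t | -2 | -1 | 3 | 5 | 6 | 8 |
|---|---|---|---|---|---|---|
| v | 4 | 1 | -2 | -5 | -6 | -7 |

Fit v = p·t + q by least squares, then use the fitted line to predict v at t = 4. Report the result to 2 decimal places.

Normal-equation sums: Σt·t = 139, Σt = 19, Σ1 = 6.
Right-hand side: Σt·v = -132, Σv = -15.
Eliminating q: 6·(row 1) − 19·(row 2) gives 473·p = 6·(-132) − 19·(-15) = -507, so p = -507/473.
Then q = ((-15) − 19·(-507/473))/6 = 423/473.
At t = 4: v̂ = (-507/473)·(4) + (423/473)·(1) = -1605/473.

v̂ = -3.39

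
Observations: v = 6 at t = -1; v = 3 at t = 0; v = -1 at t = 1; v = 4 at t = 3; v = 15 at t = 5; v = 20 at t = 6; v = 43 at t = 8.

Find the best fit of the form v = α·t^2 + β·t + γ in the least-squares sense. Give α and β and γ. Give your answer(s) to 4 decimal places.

Sums needed: Σt^2·t^2 = 6100, Σt^2·t = 880, Σt^2 = 136, Σt·t = 136, Σt = 22, Σ1 = 7.
And Σt^2·v = 3888, Σt·v = 544, Σv = 90.
Inverting the 3×3 Gram matrix, [α, β, γ]ᵀ = [1208/1281, -9521/3843, 8924/3843]ᵀ.

α = 0.9430, β = -2.4775, γ = 2.3221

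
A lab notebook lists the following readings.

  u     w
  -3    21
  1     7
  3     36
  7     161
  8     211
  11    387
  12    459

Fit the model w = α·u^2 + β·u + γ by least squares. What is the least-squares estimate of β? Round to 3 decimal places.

β = 2.219

AᵀA·[α, β, γ]ᵀ = Aᵀw reads: 42037·α + 3915·β + 397·γ = 134836;  3915·α + 397·β + 39·γ = 12632;  397·α + 39·β + 7·γ = 1282.
Inverting the 3×3 Gram matrix, [α, β, γ]ᵀ = [132421/44303, 98302/44303, 55933/44303]ᵀ.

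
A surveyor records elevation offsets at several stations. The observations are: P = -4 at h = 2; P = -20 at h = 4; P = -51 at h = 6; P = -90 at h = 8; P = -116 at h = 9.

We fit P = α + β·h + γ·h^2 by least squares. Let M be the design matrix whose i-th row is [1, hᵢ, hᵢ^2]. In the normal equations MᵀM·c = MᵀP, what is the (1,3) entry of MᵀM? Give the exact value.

201

Row 1 ↔ basis 1, column 3 ↔ basis h^2, so (MᵀM)_{1,3} = Σᵢ h^2 = (1)·(4) + (1)·(16) + (1)·(36) + (1)·(64) + (1)·(81) = 201.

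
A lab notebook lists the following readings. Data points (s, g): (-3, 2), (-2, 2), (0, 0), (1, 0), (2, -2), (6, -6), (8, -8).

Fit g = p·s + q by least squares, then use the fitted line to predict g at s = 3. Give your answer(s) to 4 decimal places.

ĝ = -2.9472

From the data, Σs·s = 118, Σs = 12, Σ1 = 7.
Moment sums: Σs·g = -114, Σg = -12.
MᵀM·[p, q]ᵀ = Mᵀg becomes [[118, 12]; [12, 7]]·[p, q]ᵀ = [-114, -12]ᵀ.
Eliminating q: 7·(row 1) − 12·(row 2) gives 682·p = 7·(-114) − 12·(-12) = -654, so p = -327/341.
Then q = ((-12) − 12·(-327/341))/7 = -24/341.
At s = 3: ĝ = (-327/341)·(3) + (-24/341)·(1) = -1005/341.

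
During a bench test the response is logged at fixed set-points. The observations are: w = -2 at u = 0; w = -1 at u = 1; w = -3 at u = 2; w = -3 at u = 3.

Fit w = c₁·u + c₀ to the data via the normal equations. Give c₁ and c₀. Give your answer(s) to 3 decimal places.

c₁ = -0.500, c₀ = -1.500

Normal-equation sums: Σu·u = 14, Σu = 6, Σ1 = 4.
For Aᵀw: Σu·w = -16, Σw = -9.
Eliminating c₀: 4·(row 1) − 6·(row 2) gives 20·c₁ = 4·(-16) − 6·(-9) = -10, so c₁ = -1/2.
Then c₀ = ((-9) − 6·(-1/2))/4 = -3/2.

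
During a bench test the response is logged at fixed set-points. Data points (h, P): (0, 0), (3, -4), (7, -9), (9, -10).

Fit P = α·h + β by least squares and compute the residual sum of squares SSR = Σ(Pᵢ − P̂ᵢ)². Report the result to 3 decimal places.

SSR = 0.995

Setting ∂/∂α … = 0 gives: 139·α + 19·β = -165;  19·α + 4·β = -23.
(Σh·h = 139, Σh = 19, Σ1 = 4, Σh·P = -165, ΣP = -23.)
det = 139·4 − 19² = 195.
α = ((-165)·4 − 19·(-23))/195 = -223/195; β = (139·(-23) − 19·(-165))/195 = -62/195.
Residuals: 62/195, -49/195, -44/65, 119/195; SSR = 194/195.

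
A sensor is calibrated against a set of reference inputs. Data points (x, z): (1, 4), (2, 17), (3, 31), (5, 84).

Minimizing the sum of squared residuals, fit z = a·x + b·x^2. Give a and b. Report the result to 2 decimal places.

a = 1.65, b = 3.02

The normal system MᵀM·[a, b]ᵀ = Mᵀz is [[39, 161]; [161, 723]]·[a, b]ᵀ = [551, 2451]ᵀ.
Δ = 39·723 − 161² = 2276.
a = (551·723 − 161·2451)/2276 = 1881/1138; b = (39·2451 − 161·551)/2276 = 3439/1138.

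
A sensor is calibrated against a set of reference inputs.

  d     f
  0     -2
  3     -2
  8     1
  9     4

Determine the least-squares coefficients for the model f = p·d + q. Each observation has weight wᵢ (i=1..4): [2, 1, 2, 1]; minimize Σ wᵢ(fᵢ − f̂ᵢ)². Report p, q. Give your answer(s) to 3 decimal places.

With design matrix A, AᵀWA = [[218, 28]; [28, 6]] and AᵀWf = [46, 0]ᵀ.
Δ = 218·6 − 28² = 524.
p = (46·6 − 28·0)/524 = 69/131; q = (218·0 − 28·46)/524 = -322/131.

p = 0.527, q = -2.458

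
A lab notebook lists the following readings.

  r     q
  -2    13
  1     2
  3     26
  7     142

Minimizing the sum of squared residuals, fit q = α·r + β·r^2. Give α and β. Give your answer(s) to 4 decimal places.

α = -0.4420, β = 2.9638

With design matrix X, XᵀX = [[63, 363]; [363, 2499]] and Xᵀq = [1048, 7246]ᵀ.
Determinant 63·2499 − 363² = 25668.
α = (1048·2499 − 363·7246)/25668 = -61/138; β = (63·7246 − 363·1048)/25668 = 409/138.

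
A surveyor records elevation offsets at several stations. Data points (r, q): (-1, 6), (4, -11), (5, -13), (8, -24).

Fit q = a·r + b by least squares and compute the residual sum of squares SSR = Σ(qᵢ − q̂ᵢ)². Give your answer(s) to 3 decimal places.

SSR = 0.976

From the data, Σr·r = 106, Σr = 16, Σ1 = 4.
Right-hand side: Σr·q = -307, Σq = -42.
det = 106·4 − 16² = 168.
a = ((-307)·4 − 16·(-42))/168 = -139/42; b = (106·(-42) − 16·(-307))/168 = 115/42.
Residuals: -1/21, -1/2, 17/21, -11/42; SSR = 41/42.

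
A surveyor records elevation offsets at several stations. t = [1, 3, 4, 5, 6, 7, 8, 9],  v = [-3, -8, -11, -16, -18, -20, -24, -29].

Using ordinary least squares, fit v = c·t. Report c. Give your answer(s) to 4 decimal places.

Setting ∂/∂c … = 0 gives: 281·c = -852.
Hence c = -852 / 281 ≈ -3.03203.

c = -3.0320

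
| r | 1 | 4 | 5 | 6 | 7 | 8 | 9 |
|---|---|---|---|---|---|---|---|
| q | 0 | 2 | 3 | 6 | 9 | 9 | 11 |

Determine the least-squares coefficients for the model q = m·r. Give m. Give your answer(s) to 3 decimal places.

m = 1.077

Sums needed: Σr·r = 272.
Right-hand side: Σr·q = 293.
Normal equations: [[272]]·[m]ᵀ = [293]ᵀ.
Hence m = 293 / 272 ≈ 1.07721.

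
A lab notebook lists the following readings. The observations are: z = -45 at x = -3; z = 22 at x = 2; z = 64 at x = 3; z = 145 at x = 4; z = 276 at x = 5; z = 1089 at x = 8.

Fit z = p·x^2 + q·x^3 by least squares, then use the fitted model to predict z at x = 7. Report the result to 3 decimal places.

Normal-equation sums: Σx^2·x^2 = 5155, Σx^2·x^3 = 36949, Σx^3·x^3 = 283387.
For Aᵀz: Σx^2·z = 79175, Σx^3·z = 604467.
Eliminating q: 283387·(row 1) − 36949·(row 2) gives 95631384·p = 283387·79175 − 36949·604467 = 102714542, so p = 51357271/47815692.
Then q = (604467 − 36949·(51357271/47815692))/283387 = 95295155/47815692.
At x = 7: ẑ = (51357271/47815692)·(49) + (95295155/47815692)·(343) = 2933562037/3984641.

ẑ = 736.217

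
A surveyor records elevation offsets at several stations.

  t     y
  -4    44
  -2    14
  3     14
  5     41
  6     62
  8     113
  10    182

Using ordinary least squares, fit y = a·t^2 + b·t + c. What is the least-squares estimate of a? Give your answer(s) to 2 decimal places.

Entries of XᵀX: Σt^2·t^2 = 16370, Σt^2·t = 1808, Σt^2 = 254, Σt·t = 254, Σt = 26, Σ1 = 7.
For Xᵀy: Σt^2·y = 29575, Σt·y = 3139, Σy = 470.
So XᵀX·[a, b, c]ᵀ = Xᵀy: [[16370, 1808, 254]; [1808, 254, 26]; [254, 26, 7]]·[a, b, c]ᵀ = [29575, 3139, 470]ᵀ.
Row-reducing yields a = 894277/441782, b = -1001329/441782, c = 466124/220891.

a = 2.02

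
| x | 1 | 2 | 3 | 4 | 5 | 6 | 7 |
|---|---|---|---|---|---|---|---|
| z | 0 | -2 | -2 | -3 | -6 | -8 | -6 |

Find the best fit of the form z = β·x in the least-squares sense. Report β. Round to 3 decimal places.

Normal-equation sums: Σx·x = 140.
Right-hand side: Σx·z = -142.
β = (-142)/140 = -1.01429.

β = -1.014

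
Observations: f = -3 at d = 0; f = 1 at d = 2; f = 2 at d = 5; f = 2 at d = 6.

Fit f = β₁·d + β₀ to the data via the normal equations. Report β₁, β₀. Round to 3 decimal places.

β₁ = 0.769, β₀ = -2.000

Sums needed: Σd·d = 65, Σd = 13, Σ1 = 4.
And Σd·f = 24, Σf = 2.
So XᵀX·[β₁, β₀]ᵀ = Xᵀf: [[65, 13]; [13, 4]]·[β₁, β₀]ᵀ = [24, 2]ᵀ.
Δ = 65·4 − 13² = 91.
β₁ = (24·4 − 13·2)/91 = 10/13; β₀ = (65·2 − 13·24)/91 = -2.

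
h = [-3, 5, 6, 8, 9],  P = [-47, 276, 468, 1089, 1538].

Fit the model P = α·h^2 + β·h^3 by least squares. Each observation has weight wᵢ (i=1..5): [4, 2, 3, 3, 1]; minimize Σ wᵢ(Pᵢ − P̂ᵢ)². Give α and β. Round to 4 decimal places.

The normal system AᵀWA·[α, β]ᵀ = AᵀWP is [[24311, 185959]; [185959, 1492007]]·[α, β]ᵀ = [396318, 3171246]ᵀ.
Eliminating β: 1492007·(row 1) − 185959·(row 2) gives 1691432496·α = 1492007·396318 − 185959·3171246 = 1587495312, so α = 848021/903543.
Then β = (3171246 − 185959·(848021/903543))/1492007 = 1814777/903543.

α = 0.9386, β = 2.0085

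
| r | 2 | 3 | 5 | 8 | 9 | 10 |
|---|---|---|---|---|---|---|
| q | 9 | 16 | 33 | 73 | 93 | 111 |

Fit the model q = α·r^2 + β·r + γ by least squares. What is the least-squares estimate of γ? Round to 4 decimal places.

γ = 3.5508

Compute the Gram sums: Σr^2·r^2 = 21379, Σr^2·r = 2401, Σr^2 = 283, Σr·r = 283, Σr = 37, Σ1 = 6.
For Xᵀq: Σr^2·q = 24310, Σr·q = 2762, Σq = 335.
Normal equations: [[21379, 2401, 283]; [2401, 283, 37]; [283, 37, 6]]·[α, β, γ]ᵀ = [24310, 2762, 335]ᵀ.
Solving the 3×3 system (Gaussian elimination) gives α = 3005/3072, β = 3061/3072, γ = 909/256.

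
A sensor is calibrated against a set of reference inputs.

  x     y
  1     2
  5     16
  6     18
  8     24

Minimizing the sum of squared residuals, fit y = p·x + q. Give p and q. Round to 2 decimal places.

Forming AᵀA = [[126, 20]; [20, 4]] and Aᵀy = [382, 60]ᵀ gives AᵀA·[p, q]ᵀ = Aᵀy.
Eliminating q: 4·(row 1) − 20·(row 2) gives 104·p = 4·382 − 20·60 = 328, so p = 41/13.
Then q = (60 − 20·(41/13))/4 = -10/13.

p = 3.15, q = -0.77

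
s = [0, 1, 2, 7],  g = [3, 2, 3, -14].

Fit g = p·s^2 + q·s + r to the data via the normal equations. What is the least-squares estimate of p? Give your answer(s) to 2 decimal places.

Normal-equation sums: Σs^2·s^2 = 2418, Σs^2·s = 352, Σs^2 = 54, Σs·s = 54, Σs = 10, Σ1 = 4.
Moment sums: Σs^2·g = -672, Σs·g = -90, Σg = -6.
XᵀX·[p, q, r]ᵀ = Xᵀg becomes [[2418, 352, 54]; [352, 54, 10]; [54, 10, 4]]·[p, q, r]ᵀ = [-672, -90, -6]ᵀ.
Solving the 3×3 system (Gaussian elimination) gives p = -216/473, q = 393/473, r = 1224/473.

p = -0.46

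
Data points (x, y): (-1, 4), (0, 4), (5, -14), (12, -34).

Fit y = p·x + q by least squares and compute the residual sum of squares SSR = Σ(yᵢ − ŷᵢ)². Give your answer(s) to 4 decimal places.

Entries of AᵀA: Σx·x = 170, Σx = 16, Σ1 = 4.
Right-hand side: Σx·y = -482, Σy = -40.
Eliminating q: 4·(row 1) − 16·(row 2) gives 424·p = 4·(-482) − 16·(-40) = -1288, so p = -161/53.
Then q = ((-40) − 16·(-161/53))/4 = 114/53.
Residuals: -63/53, 98/53, -51/53, 16/53; SSR = 310/53.

SSR = 5.8491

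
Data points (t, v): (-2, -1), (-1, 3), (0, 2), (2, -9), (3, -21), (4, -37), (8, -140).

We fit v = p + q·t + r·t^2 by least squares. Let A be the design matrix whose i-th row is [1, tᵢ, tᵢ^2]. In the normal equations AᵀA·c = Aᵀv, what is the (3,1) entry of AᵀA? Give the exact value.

98

Row 3 ↔ basis t^2, column 1 ↔ basis 1, so (AᵀA)_{3,1} = Σᵢ t^2 = (4)·(1) + (1)·(1) + (0)·(1) + (4)·(1) + (9)·(1) + (16)·(1) + (64)·(1) = 98.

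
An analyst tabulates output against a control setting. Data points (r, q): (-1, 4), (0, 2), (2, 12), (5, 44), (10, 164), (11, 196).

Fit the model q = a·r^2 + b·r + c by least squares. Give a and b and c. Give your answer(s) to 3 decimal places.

Setting ∂/∂a … = 0 gives: 25283·a + 2463·b + 251·c = 41268;  2463·a + 251·b + 27·c = 4036;  251·a + 27·b + 6·c = 422.
Inverting the 3×3 Gram matrix, [a, b, c]ᵀ = [22325/14588, 1549/2084, 10825/3647]ᵀ.

a = 1.530, b = 0.743, c = 2.968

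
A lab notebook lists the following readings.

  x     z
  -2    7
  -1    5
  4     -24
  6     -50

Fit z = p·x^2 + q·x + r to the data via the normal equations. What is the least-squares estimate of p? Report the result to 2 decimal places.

p = -0.93

Setting ∂/∂p … = 0 gives: 1569·p + 271·q + 57·r = -2151;  271·p + 57·q + 7·r = -415;  57·p + 7·q + 4·r = -62.
(Σx^2·x^2 = 1569, Σx^2·x = 271, Σx^2 = 57, Σx·x = 57, Σx = 7, Σ1 = 4, Σx^2·z = -2151, Σx·z = -415, Σz = -62.)
Solving the 3×3 system (Gaussian elimination) gives p = -8465/9076, q = -29769/9076, r = 8011/2269.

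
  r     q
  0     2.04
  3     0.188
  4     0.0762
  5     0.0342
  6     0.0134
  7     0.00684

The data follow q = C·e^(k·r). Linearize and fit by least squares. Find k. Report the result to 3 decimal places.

With ln qᵢ as the transformed response and rᵢ as the regressor:
AᵀA = [[135.0000, 25.0000]; [25.0000, 6]], rhs = [-92.9589, -16.2058]ᵀ  (here Σr = 25.0000, Σ(r)² = 135.0000, Σln q = -16.2058, Σr·ln q = -92.9589).
Solving (det = 185.0000): k = -0.82492, ln C = 0.73620.

k = -0.825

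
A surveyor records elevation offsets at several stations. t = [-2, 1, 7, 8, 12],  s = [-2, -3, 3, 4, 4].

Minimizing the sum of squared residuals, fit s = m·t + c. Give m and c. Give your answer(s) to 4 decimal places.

m = 0.5584, c = -1.7035

Compute the Gram sums: Σt·t = 262, Σt = 26, Σ1 = 5.
Moment sums: Σt·s = 102, Σs = 6.
AᵀA·[m, c]ᵀ = Aᵀs becomes [[262, 26]; [26, 5]]·[m, c]ᵀ = [102, 6]ᵀ.
det = 262·5 − 26² = 634.
m = (102·5 − 26·6)/634 = 177/317; c = (262·6 − 26·102)/634 = -540/317.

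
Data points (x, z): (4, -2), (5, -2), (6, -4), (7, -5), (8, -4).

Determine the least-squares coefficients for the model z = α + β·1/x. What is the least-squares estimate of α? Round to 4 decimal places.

α = -7.4731

The normal equations are: 5·α + (743/840)·β = -17;  (743/840)·α + (117349/705600)·β = -292/105.
(Σ1 = 5, Σ1/x = 743/840, Σ1/x·1/x = 117349/705600, Σz = -17, Σ1/x·z = -292/105.)
Eliminating β: (117349/705600)·(row 1) − (743/840)·(row 2) gives (4337/88200)·α = (117349/705600)·(-17) − (743/840)·(-292/105) = -51857/141120, so α = -259285/34696.
Then β = ((-292/105) − (743/840)·(-259285/34696))/(117349/705600) = 99855/4337.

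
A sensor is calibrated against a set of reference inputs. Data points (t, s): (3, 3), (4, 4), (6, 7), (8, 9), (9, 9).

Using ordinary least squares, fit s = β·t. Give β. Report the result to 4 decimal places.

β = 1.0680

Compute the Gram sums: Σt·t = 206.
Right-hand side: Σt·s = 220.
So AᵀA·[β]ᵀ = Aᵀs: [[206]]·[β]ᵀ = [220]ᵀ.
β = 220/206 = 1.06796.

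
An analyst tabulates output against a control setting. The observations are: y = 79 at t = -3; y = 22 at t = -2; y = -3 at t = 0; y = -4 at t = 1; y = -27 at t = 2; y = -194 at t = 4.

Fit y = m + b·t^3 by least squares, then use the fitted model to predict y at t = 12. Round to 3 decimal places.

ŷ = -5186.410

Sums needed: Σ1 = 6, Σt^3 = 38, Σt^3·t^3 = 4954.
For Xᵀy: Σy = -127, Σt^3·y = -14945.
XᵀX·[m, b]ᵀ = Xᵀy becomes [[6, 38]; [38, 4954]]·[m, b]ᵀ = [-127, -14945]ᵀ.
Determinant 6·4954 − 38² = 28280.
m = ((-127)·4954 − 38·(-14945))/28280 = -7656/3535; b = (6·(-14945) − 38·(-127))/28280 = -21211/7070.
At t = 12: ŷ = (-7656/3535)·(1) + (-21211/7070)·(1728) = -3666792/707.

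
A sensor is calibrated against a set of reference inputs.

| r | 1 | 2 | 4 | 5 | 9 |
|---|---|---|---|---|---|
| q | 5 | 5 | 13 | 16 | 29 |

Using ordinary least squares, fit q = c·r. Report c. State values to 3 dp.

c = 3.213

With design matrix A, AᵀA = [[127]] and Aᵀq = [408]ᵀ.
Hence c = 408 / 127 ≈ 3.2126.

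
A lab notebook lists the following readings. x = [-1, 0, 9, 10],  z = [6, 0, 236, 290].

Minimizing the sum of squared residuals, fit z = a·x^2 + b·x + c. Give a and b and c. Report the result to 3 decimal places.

a = 3.000, b = -1.020, c = 1.089

Setting ∂/∂a … = 0 gives: 16562·a + 1728·b + 182·c = 48122;  1728·a + 182·b + 18·c = 5018;  182·a + 18·b + 4·c = 532.
(Σx^2·x^2 = 16562, Σx^2·x = 1728, Σx^2 = 182, Σx·x = 182, Σx = 18, Σ1 = 4, Σx^2·z = 48122, Σx·z = 5018, Σz = 532.)
Row-reducing yields a = 3, b = -103/101, c = 110/101.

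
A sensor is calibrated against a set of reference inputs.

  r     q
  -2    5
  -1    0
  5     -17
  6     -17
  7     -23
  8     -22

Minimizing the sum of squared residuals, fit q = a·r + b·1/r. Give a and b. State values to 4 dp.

Forming AᵀA = [[179, 6]; [6, 955249/705600]] and Aᵀq = [-534, -6203/420]ᵀ gives AᵀA·[a, b]ᵀ = Aᵀq.
Δ = 179·(955249/705600) − 6² = 145587971/705600.
a = ((-534)·(955249/705600) − 6·(-6203/420))/(145587971/705600) = -447576726/145587971; b = (179·(-6203/420) − 6·(-534))/(145587971/705600) = 395376240/145587971.

a = -3.0743, b = 2.7157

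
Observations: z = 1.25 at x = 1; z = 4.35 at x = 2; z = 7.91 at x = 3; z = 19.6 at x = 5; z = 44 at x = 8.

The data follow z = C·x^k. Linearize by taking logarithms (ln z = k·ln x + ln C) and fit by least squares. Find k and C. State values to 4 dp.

With ln zᵢ as the transformed response and ln xᵢ as the regressor:
Sums: Σln x = 5.4806, Σ(ln x)² = 8.6018, Σln z = 10.5212, Σln x·ln z = 15.9491.
Normal system: [[8.6018, 5.4806]; [5.4806, 5]]·[k, ln C]ᵀ = [15.9491, 10.5212]ᵀ.
Solving (det = 12.9714): k = 1.70240, ln C = 0.23819, so C = exp(0.23819) = 1.26895.

k = 1.7024, C = 1.2689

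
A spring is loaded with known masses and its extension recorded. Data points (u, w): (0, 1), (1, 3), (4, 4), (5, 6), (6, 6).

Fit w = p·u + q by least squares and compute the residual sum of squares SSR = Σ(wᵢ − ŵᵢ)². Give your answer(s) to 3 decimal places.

The normal equations are: 78·p + 16·q = 85;  16·p + 5·q = 20.
Determinant 78·5 − 16² = 134.
p = (85·5 − 16·20)/134 = 105/134; q = (78·20 − 16·85)/134 = 100/67.
Residuals: -33/67, 97/134, -42/67, 79/134, -13/67; SSR = 207/134.

SSR = 1.545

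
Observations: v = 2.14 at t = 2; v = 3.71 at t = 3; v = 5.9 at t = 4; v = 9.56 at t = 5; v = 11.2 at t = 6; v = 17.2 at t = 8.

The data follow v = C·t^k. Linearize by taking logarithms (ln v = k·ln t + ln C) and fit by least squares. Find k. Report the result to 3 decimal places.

k = 1.538

Let Y = ln v. Fitting Y = k·ln t + ln C by least squares:
Over the data: Σln t = 8.6587, Σ(ln t)² = 13.7340, Σln v = 11.3652, Σln t·ln v = 18.3063.
Normal system: [[13.7340, 8.6587]; [8.6587, 6]]·[k, ln C]ᵀ = [18.3063, 11.3652]ᵀ.
Δ = 13.7340·6 − (8.6587)² = 7.4309; k = (18.3063·6 − 8.6587·11.3652)/7.4309 = 1.53815, ln C = (13.7340·11.3652 − 8.6587·18.3063)/7.4309 = -0.32553.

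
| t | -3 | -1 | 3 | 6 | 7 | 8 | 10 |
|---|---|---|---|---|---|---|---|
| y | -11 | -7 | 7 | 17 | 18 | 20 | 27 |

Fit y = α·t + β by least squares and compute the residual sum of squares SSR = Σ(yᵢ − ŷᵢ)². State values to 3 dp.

Normal-equation sums: Σt·t = 268, Σt = 30, Σ1 = 7.
Right-hand side: Σt·y = 719, Σy = 71.
So MᵀM·[α, β]ᵀ = Mᵀy: [[268, 30]; [30, 7]]·[α, β]ᵀ = [719, 71]ᵀ.
det = 268·7 − 30² = 976.
α = (719·7 − 30·71)/976 = 2903/976; β = (268·71 − 30·719)/976 = -1271/488.
Residuals: 515/976, -1387/976, 665/976, 429/244, -211/976, -581/488, -17/122; SSR = 7161/976.

SSR = 7.337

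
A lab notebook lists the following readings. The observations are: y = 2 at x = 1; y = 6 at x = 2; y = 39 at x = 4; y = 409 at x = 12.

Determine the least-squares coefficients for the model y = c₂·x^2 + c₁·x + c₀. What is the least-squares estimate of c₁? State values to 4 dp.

With design matrix A, AᵀA = [[21009, 1801, 165]; [1801, 165, 19]; [165, 19, 4]] and Aᵀy = [59546, 5078, 456]ᵀ.
Solving the 3×3 system (Gaussian elimination) gives c₂ = 3184/1033, c₁ = -3088/1033, c₀ = 1090/1033.

c₁ = -2.9894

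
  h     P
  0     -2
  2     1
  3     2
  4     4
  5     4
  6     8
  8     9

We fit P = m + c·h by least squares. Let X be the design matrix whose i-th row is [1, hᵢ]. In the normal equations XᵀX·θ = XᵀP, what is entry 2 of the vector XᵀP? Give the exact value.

164

Entry 2 ↔ basis h, so (XᵀP)_{2} = Σᵢ (h)·Pᵢ = (0)·(-2) + (2)·(1) + (3)·(2) + (4)·(4) + (5)·(4) + (6)·(8) + (8)·(9) = 164.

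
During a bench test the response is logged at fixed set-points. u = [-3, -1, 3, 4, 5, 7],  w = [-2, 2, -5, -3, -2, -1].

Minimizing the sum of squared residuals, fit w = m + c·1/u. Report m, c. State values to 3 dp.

m = -2.093, c = -3.825

Normal-equation sums: Σ1 = 6, Σ1/u = -57/140, Σ1/u·1/u = 237281/176400.
Right-hand side: Σw = -11, Σ1/u·w = -601/140.
MᵀM·[m, c]ᵀ = Mᵀw becomes [[6, -57/140]; [-57/140, 237281/176400]]·[m, c]ᵀ = [-11, -601/140]ᵀ.
det = 6·(237281/176400) − (-57/140)² = 92963/11760.
m = ((-11)·(237281/176400) − (-57/140)·(-601/140))/(92963/11760) = -2918404/1394445; c = (6·(-601/140) − (-57/140)·(-11))/(92963/11760) = -355572/92963.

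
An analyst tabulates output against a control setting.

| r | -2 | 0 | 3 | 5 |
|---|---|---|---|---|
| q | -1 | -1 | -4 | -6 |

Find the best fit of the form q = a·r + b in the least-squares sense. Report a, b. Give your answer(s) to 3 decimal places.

a = -0.759, b = -1.862

Sums needed: Σr·r = 38, Σr = 6, Σ1 = 4.
Moment sums: Σr·q = -40, Σq = -12.
det = 38·4 − 6² = 116.
a = ((-40)·4 − 6·(-12))/116 = -22/29; b = (38·(-12) − 6·(-40))/116 = -54/29.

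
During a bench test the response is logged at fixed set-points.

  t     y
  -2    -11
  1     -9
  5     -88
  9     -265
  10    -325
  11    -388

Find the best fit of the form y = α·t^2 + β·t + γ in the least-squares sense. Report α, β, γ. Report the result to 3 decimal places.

α = -2.995, β = -2.103, γ = -3.382

With design matrix X, XᵀX = [[31844, 3178, 332]; [3178, 332, 34]; [332, 34, 6]] and Xᵀy = [-103166, -10330, -1086]ᵀ.
Row-reducing yields α = -146691/48985, β = -20601/9797, γ = -165688/48985.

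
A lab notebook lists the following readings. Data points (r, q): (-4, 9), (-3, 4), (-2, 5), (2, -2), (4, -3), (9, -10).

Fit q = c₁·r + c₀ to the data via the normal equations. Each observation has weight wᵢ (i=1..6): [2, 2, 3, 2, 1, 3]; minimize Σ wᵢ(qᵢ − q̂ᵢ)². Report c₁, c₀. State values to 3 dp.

c₁ = -1.349, c₀ = 1.865

Compute the Gram sums: Σwᵢ·r·r = 329, Σwᵢ·r = 15, Σwᵢ·1 = 13.
And Σwᵢ·r·q = -416, Σwᵢ·q = 4.
MᵀWM·[c₁, c₀]ᵀ = MᵀWq becomes [[329, 15]; [15, 13]]·[c₁, c₀]ᵀ = [-416, 4]ᵀ.
Eliminating c₀: 13·(row 1) − 15·(row 2) gives 4052·c₁ = 13·(-416) − 15·4 = -5468, so c₁ = -1367/1013.
Then c₀ = (4 − 15·(-1367/1013))/13 = 1889/1013.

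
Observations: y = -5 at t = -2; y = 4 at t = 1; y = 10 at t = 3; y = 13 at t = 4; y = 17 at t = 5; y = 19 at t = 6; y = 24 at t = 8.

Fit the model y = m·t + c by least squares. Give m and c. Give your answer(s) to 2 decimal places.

m = 2.95, c = 1.16

The normal equations are: 155·m + 25·c = 487;  25·m + 7·c = 82.
Δ = 155·7 − 25² = 460.
m = (487·7 − 25·82)/460 = 1359/460; c = (155·82 − 25·487)/460 = 107/92.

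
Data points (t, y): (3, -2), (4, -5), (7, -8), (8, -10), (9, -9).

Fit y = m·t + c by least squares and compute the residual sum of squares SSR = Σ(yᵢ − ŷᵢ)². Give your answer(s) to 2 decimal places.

SSR = 4.11

Forming MᵀM = [[219, 31]; [31, 5]] and Mᵀy = [-243, -34]ᵀ gives MᵀM·[m, c]ᵀ = Mᵀy.
Δ = 219·5 − 31² = 134.
m = ((-243)·5 − 31·(-34))/134 = -161/134; c = (219·(-34) − 31·(-243))/134 = 87/134.
Residuals: 64/67, -113/134, -16/67, -139/134, 78/67; SSR = 551/134.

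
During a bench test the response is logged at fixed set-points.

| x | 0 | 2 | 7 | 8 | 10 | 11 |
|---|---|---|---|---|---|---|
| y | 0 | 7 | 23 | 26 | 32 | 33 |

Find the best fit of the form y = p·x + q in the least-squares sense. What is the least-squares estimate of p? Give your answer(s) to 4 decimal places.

p = 3.0788

Setting ∂/∂p … = 0 gives: 338·p + 38·q = 1066;  38·p + 6·q = 121.
(Σx·x = 338, Σx = 38, Σ1 = 6, Σx·y = 1066, Σy = 121.)
det = 338·6 − 38² = 584.
p = (1066·6 − 38·121)/584 = 899/292; q = (338·121 − 38·1066)/584 = 195/292.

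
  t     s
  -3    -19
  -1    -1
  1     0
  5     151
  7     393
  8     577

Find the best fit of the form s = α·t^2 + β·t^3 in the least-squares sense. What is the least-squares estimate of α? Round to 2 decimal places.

α = 0.97

Compute the Gram sums: Σt^2·t^2 = 7205, Σt^2·t^3 = 52457, Σt^3·t^3 = 396149.
And Σt^2·s = 59788, Σt^3·s = 449612.
So XᵀX·[α, β]ᵀ = Xᵀs: [[7205, 52457]; [52457, 396149]]·[α, β]ᵀ = [59788, 449612]ᵀ.
Determinant 7205·396149 − 52457² = 102516696.
α = (59788·396149 − 52457·449612)/102516696 = 12457466/12814587; β = (7205·449612 − 52457·59788)/102516696 = 12894418/12814587.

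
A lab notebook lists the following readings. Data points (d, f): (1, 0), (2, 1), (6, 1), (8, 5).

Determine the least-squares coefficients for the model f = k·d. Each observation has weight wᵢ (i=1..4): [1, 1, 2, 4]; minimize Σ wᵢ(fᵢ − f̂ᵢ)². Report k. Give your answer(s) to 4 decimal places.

Forming MᵀWM = [[333]] and MᵀWf = [174]ᵀ gives MᵀWM·[k]ᵀ = MᵀWf.
Hence k = 174 / 333 ≈ 0.522523.

k = 0.5225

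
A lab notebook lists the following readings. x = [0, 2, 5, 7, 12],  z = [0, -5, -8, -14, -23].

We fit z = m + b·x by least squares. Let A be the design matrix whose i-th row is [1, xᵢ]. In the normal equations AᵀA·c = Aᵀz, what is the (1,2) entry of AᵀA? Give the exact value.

26

Row 1 ↔ basis 1, column 2 ↔ basis x, so (AᵀA)_{1,2} = Σᵢ x = (1)·(0) + (1)·(2) + (1)·(5) + (1)·(7) + (1)·(12) = 26.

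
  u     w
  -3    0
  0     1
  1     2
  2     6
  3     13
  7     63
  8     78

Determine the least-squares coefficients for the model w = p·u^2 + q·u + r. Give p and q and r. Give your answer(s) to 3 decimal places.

p = 0.966, q = 2.251, r = -1.275

Setting ∂/∂p … = 0 gives: 6676·p + 864·q + 136·r = 8222;  864·p + 136·q + 18·r = 1118;  136·p + 18·q + 7·r = 163.
(Σu^2·u^2 = 6676, Σu^2·u = 864, Σu^2 = 136, Σu·u = 136, Σu = 18, Σ1 = 7, Σu^2·w = 8222, Σu·w = 1118, Σw = 163.)
Solving the 3×3 system (Gaussian elimination) gives p = 82343/85218, q = 31967/14203, r = -54325/42609.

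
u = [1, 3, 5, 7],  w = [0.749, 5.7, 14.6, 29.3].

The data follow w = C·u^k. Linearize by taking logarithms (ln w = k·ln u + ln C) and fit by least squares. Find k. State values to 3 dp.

With ln wᵢ as the transformed response and ln uᵢ as the regressor:
Over the data: Σln u = 4.6540, Σ(ln u)² = 7.5838, Σln w = 7.5101, Σln u·ln w = 12.7995.
Normal system: [[7.5838, 4.6540]; [4.6540, 4]]·[k, ln C]ᵀ = [12.7995, 7.5101]ᵀ.
Slope k = (n·Σln u·ln w − Σln u·Σln w)/(n·Σ(ln u)² − (Σln u)²) = (4·12.7995 − 4.6540·7.5101)/8.6759 = 1.87261; ln C = (Σln w − k·Σln u)/n = -0.30125.

k = 1.873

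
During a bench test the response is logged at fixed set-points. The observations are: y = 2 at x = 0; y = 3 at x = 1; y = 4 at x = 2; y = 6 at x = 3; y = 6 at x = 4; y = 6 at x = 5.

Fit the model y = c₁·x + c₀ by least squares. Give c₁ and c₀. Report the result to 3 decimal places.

The normal equations are: 55·c₁ + 15·c₀ = 83;  15·c₁ + 6·c₀ = 27.
(Σx·x = 55, Σx = 15, Σ1 = 6, Σx·y = 83, Σy = 27.)
det = 55·6 − 15² = 105.
c₁ = (83·6 − 15·27)/105 = 31/35; c₀ = (55·27 − 15·83)/105 = 16/7.

c₁ = 0.886, c₀ = 2.286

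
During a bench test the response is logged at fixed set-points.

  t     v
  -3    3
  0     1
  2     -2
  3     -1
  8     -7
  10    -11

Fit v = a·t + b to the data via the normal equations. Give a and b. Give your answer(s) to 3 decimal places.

Compute the Gram sums: Σt·t = 186, Σt = 20, Σ1 = 6.
Right-hand side: Σt·v = -182, Σv = -17.
MᵀM·[a, b]ᵀ = Mᵀv becomes [[186, 20]; [20, 6]]·[a, b]ᵀ = [-182, -17]ᵀ.
Eliminating b: 6·(row 1) − 20·(row 2) gives 716·a = 6·(-182) − 20·(-17) = -752, so a = -188/179.
Then b = ((-17) − 20·(-188/179))/6 = 239/358.

a = -1.050, b = 0.668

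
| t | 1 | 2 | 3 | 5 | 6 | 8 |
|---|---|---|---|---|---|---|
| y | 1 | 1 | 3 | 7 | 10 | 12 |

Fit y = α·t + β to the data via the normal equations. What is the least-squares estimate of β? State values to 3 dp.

Entries of XᵀX: Σt·t = 139, Σt = 25, Σ1 = 6.
And Σt·y = 203, Σy = 34.
XᵀX·[α, β]ᵀ = Xᵀy becomes [[139, 25]; [25, 6]]·[α, β]ᵀ = [203, 34]ᵀ.
det = 139·6 − 25² = 209.
α = (203·6 − 25·34)/209 = 368/209; β = (139·34 − 25·203)/209 = -349/209.

β = -1.670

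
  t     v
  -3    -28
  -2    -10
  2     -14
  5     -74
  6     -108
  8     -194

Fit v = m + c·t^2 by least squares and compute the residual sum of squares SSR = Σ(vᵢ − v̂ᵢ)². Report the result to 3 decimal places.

AᵀA·[m, c]ᵀ = Aᵀv reads: 6·m + 142·c = -428;  142·m + 6130·c = -18502.
Eliminating c: 6130·(row 1) − 142·(row 2) gives 16616·m = 6130·(-428) − 142·(-18502) = 3644, so m = 911/4154.
Then c = ((-18502) − 142·(911/4154))/6130 = -12559/4154.
Residuals: -2096/2077, 7785/4154, -8831/4154, 2834/2077, 2581/4154, -3011/4154; SSR = 24557/2077.

SSR = 11.823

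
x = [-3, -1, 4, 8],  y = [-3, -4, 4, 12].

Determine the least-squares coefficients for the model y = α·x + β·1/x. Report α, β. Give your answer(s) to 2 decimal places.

AᵀA·[α, β]ᵀ = Aᵀy reads: 90·α + 4·β = 125;  4·α + (685/576)·β = 15/2.
Determinant 90·(685/576) − 4² = 2913/32.
α = (125·(685/576) − 4·(15/2))/(2913/32) = 68345/52434; β = (90·(15/2) − 4·125)/(2913/32) = 5600/2913.

α = 1.30, β = 1.92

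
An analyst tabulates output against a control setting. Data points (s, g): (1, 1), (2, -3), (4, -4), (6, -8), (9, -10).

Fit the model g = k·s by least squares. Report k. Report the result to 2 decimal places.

k = -1.15

The normal equations are: 138·k = -159.
(Σs·s = 138, Σs·g = -159.)
k = (-159)/138 = -1.15217.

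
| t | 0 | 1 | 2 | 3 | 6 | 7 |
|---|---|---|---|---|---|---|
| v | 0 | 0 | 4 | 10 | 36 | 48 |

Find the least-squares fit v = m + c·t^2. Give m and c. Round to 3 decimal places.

Entries of XᵀX: Σ1 = 6, Σt^2 = 99, Σt^2·t^2 = 3795.
Moment sums: Σv = 98, Σt^2·v = 3754.
Normal equations: [[6, 99]; [99, 3795]]·[m, c]ᵀ = [98, 3754]ᵀ.
Eliminating c: 3795·(row 1) − 99·(row 2) gives 12969·m = 3795·98 − 99·3754 = 264, so m = 8/393.
Then c = (3754 − 99·(8/393))/3795 = 4274/4323.

m = 0.020, c = 0.989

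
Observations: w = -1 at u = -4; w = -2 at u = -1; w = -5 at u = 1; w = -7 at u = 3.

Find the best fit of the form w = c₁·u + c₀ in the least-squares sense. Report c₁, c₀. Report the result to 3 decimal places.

c₁ = -0.888, c₀ = -3.972

XᵀX·[c₁, c₀]ᵀ = Xᵀw reads: 27·c₁ + (-1)·c₀ = -20;  (-1)·c₁ + 4·c₀ = -15.
(Σu·u = 27, Σu = -1, Σ1 = 4, Σu·w = -20, Σw = -15.)
Eliminating c₀: 4·(row 1) − (-1)·(row 2) gives 107·c₁ = 4·(-20) − (-1)·(-15) = -95, so c₁ = -95/107.
Then c₀ = ((-15) − (-1)·(-95/107))/4 = -425/107.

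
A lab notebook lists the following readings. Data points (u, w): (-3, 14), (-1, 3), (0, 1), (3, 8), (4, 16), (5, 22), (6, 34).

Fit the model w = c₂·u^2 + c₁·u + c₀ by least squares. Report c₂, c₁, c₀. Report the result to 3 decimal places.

c₂ = 1.062, c₁ = -0.944, c₀ = 1.320

Entries of XᵀX: Σu^2·u^2 = 2340, Σu^2·u = 404, Σu^2 = 96, Σu·u = 96, Σu = 14, Σ1 = 7.
And Σu^2·w = 2231, Σu·w = 357, Σw = 98.
Inverting the 3×3 Gram matrix, [c₂, c₁, c₀]ᵀ = [22911/21568, -20363/21568, 14235/10784]ᵀ.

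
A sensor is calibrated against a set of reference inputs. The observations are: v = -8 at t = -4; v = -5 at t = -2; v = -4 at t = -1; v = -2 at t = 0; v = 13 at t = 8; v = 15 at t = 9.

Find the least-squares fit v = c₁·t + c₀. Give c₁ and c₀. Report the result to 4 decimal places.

c₁ = 1.8080, c₀ = -1.5134

Entries of XᵀX: Σt·t = 166, Σt = 10, Σ1 = 6.
For Xᵀv: Σt·v = 285, Σv = 9.
XᵀX·[c₁, c₀]ᵀ = Xᵀv becomes [[166, 10]; [10, 6]]·[c₁, c₀]ᵀ = [285, 9]ᵀ.
Determinant 166·6 − 10² = 896.
c₁ = (285·6 − 10·9)/896 = 405/224; c₀ = (166·9 − 10·285)/896 = -339/224.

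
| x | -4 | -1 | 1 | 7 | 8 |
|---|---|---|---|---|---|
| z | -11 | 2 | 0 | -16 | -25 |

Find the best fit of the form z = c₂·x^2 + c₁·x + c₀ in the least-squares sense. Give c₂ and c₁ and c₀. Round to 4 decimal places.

Entries of AᵀA: Σx^2·x^2 = 6755, Σx^2·x = 791, Σx^2 = 131, Σx·x = 131, Σx = 11, Σ1 = 5.
Right-hand side: Σx^2·z = -2558, Σx·z = -270, Σz = -50.
So AᵀA·[c₂, c₁, c₀]ᵀ = Aᵀz: [[6755, 791, 131]; [791, 131, 11]; [131, 11, 5]]·[c₂, c₁, c₀]ᵀ = [-2558, -270, -50]ᵀ.
Row-reducing yields c₂ = -688/1329, c₁ = 416/443, c₀ = 1990/1329.

c₂ = -0.5177, c₁ = 0.9391, c₀ = 1.4974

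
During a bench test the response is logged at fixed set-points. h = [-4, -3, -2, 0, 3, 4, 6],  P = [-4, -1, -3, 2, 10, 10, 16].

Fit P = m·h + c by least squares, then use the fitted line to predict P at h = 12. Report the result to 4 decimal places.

Setting ∂/∂m … = 0 gives: 90·m + 4·c = 191;  4·m + 7·c = 30.
Eliminating c: 7·(row 1) − 4·(row 2) gives 614·m = 7·191 − 4·30 = 1217, so m = 1217/614.
Then c = (30 − 4·(1217/614))/7 = 968/307.
At h = 12: P̂ = (1217/614)·(12) + (968/307)·(1) = 8270/307.

P̂ = 26.9381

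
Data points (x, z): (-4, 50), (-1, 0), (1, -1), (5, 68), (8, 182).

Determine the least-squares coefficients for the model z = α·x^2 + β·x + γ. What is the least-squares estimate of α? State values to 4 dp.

α = 3.0314

Forming AᵀA = [[4979, 573, 107]; [573, 107, 9]; [107, 9, 5]] and Aᵀz = [14147, 1595, 299]ᵀ gives AᵀA·[α, β, γ]ᵀ = Aᵀz.
Inverting the 3×3 Gram matrix, [α, β, γ]ᵀ = [125645/41448, -14659/13816, -5957/1884]ᵀ.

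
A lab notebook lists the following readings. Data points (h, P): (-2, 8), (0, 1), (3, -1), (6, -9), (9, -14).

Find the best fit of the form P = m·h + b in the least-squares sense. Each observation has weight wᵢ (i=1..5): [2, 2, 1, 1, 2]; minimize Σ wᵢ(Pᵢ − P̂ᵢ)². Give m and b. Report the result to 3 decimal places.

m = -1.904, b = 2.975

Forming AᵀWA = [[215, 23]; [23, 8]] and AᵀWP = [-341, -20]ᵀ gives AᵀWA·[m, b]ᵀ = AᵀWP.
Determinant 215·8 − 23² = 1191.
m = ((-341)·8 − 23·(-20))/1191 = -756/397; b = (215·(-20) − 23·(-341))/1191 = 1181/397.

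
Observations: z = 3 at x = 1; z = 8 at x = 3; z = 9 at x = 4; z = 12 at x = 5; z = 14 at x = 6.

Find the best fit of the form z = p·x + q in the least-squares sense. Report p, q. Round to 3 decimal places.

With design matrix M, MᵀM = [[87, 19]; [19, 5]] and Mᵀz = [207, 46]ᵀ.
Δ = 87·5 − 19² = 74.
p = (207·5 − 19·46)/74 = 161/74; q = (87·46 − 19·207)/74 = 69/74.

p = 2.176, q = 0.932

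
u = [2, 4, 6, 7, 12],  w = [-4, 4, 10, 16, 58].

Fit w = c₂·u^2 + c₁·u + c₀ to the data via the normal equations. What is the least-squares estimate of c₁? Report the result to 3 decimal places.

c₁ = 0.016

From the data, Σu^2·u^2 = 24705, Σu^2·u = 2359, Σu^2 = 249, Σu·u = 249, Σu = 31, Σ1 = 5.
And Σu^2·w = 9544, Σu·w = 876, Σw = 84.
Normal equations: [[24705, 2359, 249]; [2359, 249, 31]; [249, 31, 5]]·[c₂, c₁, c₀]ᵀ = [9544, 876, 84]ᵀ.
Inverting the 3×3 Gram matrix, [c₂, c₁, c₀]ᵀ = [359/826, 13/826, -2041/413]ᵀ.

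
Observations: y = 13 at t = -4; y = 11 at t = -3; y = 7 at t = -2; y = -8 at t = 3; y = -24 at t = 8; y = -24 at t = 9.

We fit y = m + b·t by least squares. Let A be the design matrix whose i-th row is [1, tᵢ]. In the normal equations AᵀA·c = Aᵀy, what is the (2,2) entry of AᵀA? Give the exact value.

183

Row 2 ↔ basis t, column 2 ↔ basis t, so (AᵀA)_{2,2} = Σᵢ (t)·(t) = (-4)·(-4) + (-3)·(-3) + (-2)·(-2) + (3)·(3) + (8)·(8) + (9)·(9) = 183.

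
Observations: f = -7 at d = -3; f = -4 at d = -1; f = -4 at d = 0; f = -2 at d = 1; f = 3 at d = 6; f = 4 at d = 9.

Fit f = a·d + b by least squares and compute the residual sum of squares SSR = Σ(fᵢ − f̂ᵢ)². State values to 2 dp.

Normal-equation sums: Σd·d = 128, Σd = 12, Σ1 = 6.
Moment sums: Σd·f = 77, Σf = -10.
So MᵀM·[a, b]ᵀ = Mᵀf: [[128, 12]; [12, 6]]·[a, b]ᵀ = [77, -10]ᵀ.
Δ = 128·6 − 12² = 624.
a = (77·6 − 12·(-10))/624 = 97/104; b = (128·(-10) − 12·77)/624 = -551/156.
Residuals: -209/312, 145/312, -73/156, 187/312, 73/78, -269/312; SSR = 893/312.

SSR = 2.86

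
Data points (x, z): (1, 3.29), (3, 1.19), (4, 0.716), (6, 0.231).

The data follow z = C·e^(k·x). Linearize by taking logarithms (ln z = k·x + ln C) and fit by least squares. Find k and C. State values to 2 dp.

Linearized form: ln z = k·x + ln C. From the 4 transformed points,
AᵀA = [[62.0000, 14.0000]; [14.0000, 4]], rhs = [-8.4156, -0.4346]ᵀ  (here Σx = 14.0000, Σ(x)² = 62.0000, Σln z = -0.4346, Σx·ln z = -8.4156).
Solving (det = 52.0000): k = -0.53035, ln C = 1.74759, so C = exp(1.74759) = 5.74075.

k = -0.53, C = 5.74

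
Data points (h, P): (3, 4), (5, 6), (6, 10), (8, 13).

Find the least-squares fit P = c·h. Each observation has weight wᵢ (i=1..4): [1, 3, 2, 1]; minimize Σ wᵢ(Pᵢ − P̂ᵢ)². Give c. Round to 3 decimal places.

Setting ∂/∂c … = 0 gives: 220·c = 326.
c = 326/220 = 1.48182.

c = 1.482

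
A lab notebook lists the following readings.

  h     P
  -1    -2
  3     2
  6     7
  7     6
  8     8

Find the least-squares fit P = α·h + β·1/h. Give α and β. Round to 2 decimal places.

AᵀA·[α, β]ᵀ = AᵀP reads: 159·α + 5·β = 156;  5·α + (33161/28224)·β = 239/42.
det = 159·(33161/28224) − 5² = 1522333/9408.
α = (156·(33161/28224) − 5·(239/42))/(1522333/9408) = 1456692/1522333; β = (159·(239/42) − 5·156)/(1522333/9408) = 1173984/1522333.

α = 0.96, β = 0.77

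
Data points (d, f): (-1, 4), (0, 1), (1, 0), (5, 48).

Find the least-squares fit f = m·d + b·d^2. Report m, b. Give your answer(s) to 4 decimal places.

m = -1.9387, b = 2.3067

With design matrix M, MᵀM = [[27, 125]; [125, 627]] and Mᵀf = [236, 1204]ᵀ.
Determinant 27·627 − 125² = 1304.
m = (236·627 − 125·1204)/1304 = -316/163; b = (27·1204 − 125·236)/1304 = 376/163.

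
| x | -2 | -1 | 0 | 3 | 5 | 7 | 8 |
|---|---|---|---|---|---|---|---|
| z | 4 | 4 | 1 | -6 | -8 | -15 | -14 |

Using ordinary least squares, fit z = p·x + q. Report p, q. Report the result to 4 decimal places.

Compute the Gram sums: Σx·x = 152, Σx = 20, Σ1 = 7.
Moment sums: Σx·z = -287, Σz = -34.
So MᵀM·[p, q]ᵀ = Mᵀz: [[152, 20]; [20, 7]]·[p, q]ᵀ = [-287, -34]ᵀ.
Determinant 152·7 − 20² = 664.
p = ((-287)·7 − 20·(-34))/664 = -1329/664; q = (152·(-34) − 20·(-287))/664 = 143/166.

p = -2.0015, q = 0.8614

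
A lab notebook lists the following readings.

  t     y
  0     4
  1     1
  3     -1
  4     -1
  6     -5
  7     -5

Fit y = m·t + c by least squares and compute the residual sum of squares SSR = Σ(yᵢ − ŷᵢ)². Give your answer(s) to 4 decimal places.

SSR = 3.1733

From the data, Σt·t = 111, Σt = 21, Σ1 = 6.
For Mᵀy: Σt·y = -71, Σy = -7.
Normal equations: [[111, 21]; [21, 6]]·[m, c]ᵀ = [-71, -7]ᵀ.
Δ = 111·6 − 21² = 225.
m = ((-71)·6 − 21·(-7))/225 = -31/25; c = (111·(-7) − 21·(-71))/225 = 238/75.
Residuals: 62/75, -14/15, -34/75, 59/75, -11/15, 38/75; SSR = 238/75.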